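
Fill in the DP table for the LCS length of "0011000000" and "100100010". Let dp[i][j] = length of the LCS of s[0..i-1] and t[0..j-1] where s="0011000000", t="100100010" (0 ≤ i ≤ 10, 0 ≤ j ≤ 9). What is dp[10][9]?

   ''  1  0  0  1  0  0  0  1  0
''  0  0  0  0  0  0  0  0  0  0
 0  0  0  1  1  1  1  1  1  1  1
 0  0  0  1  2  2  2  2  2  2  2
 1  0  1  1  2  3  3  3  3  3  3
 1  0  1  1  2  3  3  3  3  4  4
 0  0  1  2  2  3  4  4  4  4  5
 0  0  1  2  3  3  4  5  5  5  5
 0  0  1  2  3  3  4  5  6  6  6
 0  0  1  2  3  3  4  5  6  6  7
 0  0  1  2  3  3  4  5  6  6  7
 0  0  1  2  3  3  4  5  6  6  7

7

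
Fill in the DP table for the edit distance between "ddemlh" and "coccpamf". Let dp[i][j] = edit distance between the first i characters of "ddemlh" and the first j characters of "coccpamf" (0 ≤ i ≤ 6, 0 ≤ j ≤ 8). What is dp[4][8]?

   ''  c  o  c  c  p  a  m  f
''  0  1  2  3  4  5  6  7  8
 d  1  1  2  3  4  5  6  7  8
 d  2  2  2  3  4  5  6  7  8
 e  3  3  3  3  4  5  6  7  8
 m  4  4  4  4  4  5  6  6  7
 l  5  5  5  5  5  5  6  7  7
 h  6  6  6  6  6  6  6  7  8

7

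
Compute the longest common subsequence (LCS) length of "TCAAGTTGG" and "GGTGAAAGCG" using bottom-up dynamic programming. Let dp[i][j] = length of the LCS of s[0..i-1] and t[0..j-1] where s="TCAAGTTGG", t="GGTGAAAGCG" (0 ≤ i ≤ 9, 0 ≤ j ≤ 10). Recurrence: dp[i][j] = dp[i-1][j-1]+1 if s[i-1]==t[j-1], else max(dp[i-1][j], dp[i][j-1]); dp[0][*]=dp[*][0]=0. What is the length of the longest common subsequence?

5

   ''  G  G  T  G  A  A  A  G  C  G
''  0  0  0  0  0  0  0  0  0  0  0
 T  0  0  0  1  1  1  1  1  1  1  1
 C  0  0  0  1  1  1  1  1  1  2  2
 A  0  0  0  1  1  2  2  2  2  2  2
 A  0  0  0  1  1  2  3  3  3  3  3
 G  0  1  1  1  2  2  3  3  4  4  4
 T  0  1  1  2  2  2  3  3  4  4  4
 T  0  1  1  2  2  2  3  3  4  4  4
 G  0  1  2  2  3  3  3  3  4  4  5
 G  0  1  2  2  3  3  3  3  4  4  5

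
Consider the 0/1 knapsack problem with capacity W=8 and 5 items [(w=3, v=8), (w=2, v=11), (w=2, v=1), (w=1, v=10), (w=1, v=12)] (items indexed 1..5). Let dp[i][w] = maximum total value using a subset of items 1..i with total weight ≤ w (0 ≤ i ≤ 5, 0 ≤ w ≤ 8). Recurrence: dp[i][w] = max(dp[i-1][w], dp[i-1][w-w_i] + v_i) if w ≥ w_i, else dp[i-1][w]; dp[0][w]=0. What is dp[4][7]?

i\w   0   1   2   3   4   5   6   7   8
  0   0   0   0   0   0   0   0   0   0
  1   0   0   0   8   8   8   8   8   8
  2   0   0  11  11  11  19  19  19  19
  3   0   0  11  11  12  19  19  20  20
  4   0  10  11  21  21  22  29  29  30
  5   0  12  22  23  33  33  34  41  41

29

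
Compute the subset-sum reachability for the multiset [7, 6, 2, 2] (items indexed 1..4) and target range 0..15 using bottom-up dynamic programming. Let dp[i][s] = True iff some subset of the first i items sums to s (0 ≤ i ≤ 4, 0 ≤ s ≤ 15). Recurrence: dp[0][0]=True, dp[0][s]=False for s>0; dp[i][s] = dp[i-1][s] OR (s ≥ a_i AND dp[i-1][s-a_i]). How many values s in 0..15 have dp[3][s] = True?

i\s   0   1   2   3   4   5   6   7   8   9  10  11  12  13  14  15
  0   T   F   F   F   F   F   F   F   F   F   F   F   F   F   F   F
  1   T   F   F   F   F   F   F   T   F   F   F   F   F   F   F   F
  2   T   F   F   F   F   F   T   T   F   F   F   F   F   T   F   F
  3   T   F   T   F   F   F   T   T   T   T   F   F   F   T   F   T
  4   T   F   T   F   T   F   T   T   T   T   T   T   F   T   F   T

8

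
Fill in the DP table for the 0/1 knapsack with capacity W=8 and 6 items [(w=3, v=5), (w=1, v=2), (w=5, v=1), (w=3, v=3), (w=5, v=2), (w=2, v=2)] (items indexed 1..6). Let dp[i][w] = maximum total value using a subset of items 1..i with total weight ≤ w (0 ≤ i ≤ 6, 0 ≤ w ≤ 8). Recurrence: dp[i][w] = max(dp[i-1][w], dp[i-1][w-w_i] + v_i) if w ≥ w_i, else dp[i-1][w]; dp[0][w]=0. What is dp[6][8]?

i\w   0   1   2   3   4   5   6   7   8
  0   0   0   0   0   0   0   0   0   0
  1   0   0   0   5   5   5   5   5   5
  2   0   2   2   5   7   7   7   7   7
  3   0   2   2   5   7   7   7   7   7
  4   0   2   2   5   7   7   8  10  10
  5   0   2   2   5   7   7   8  10  10
  6   0   2   2   5   7   7   9  10  10

10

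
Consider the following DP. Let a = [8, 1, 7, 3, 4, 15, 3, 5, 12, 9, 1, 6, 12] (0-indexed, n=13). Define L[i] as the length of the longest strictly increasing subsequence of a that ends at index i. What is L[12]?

   i    0    1    2    3    4    5    6    7    8    9   10   11   12
a[i]    8    1    7    3    4   15    3    5   12    9    1    6   12
L[i]    1    1    2    2    3    4    2    4    5    5    1    5    6

6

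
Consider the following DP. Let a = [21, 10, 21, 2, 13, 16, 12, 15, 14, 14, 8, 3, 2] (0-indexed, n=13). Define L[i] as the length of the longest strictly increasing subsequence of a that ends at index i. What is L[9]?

   i    0    1    2    3    4    5    6    7    8    9   10   11   12
a[i]   21   10   21    2   13   16   12   15   14   14    8    3    2
L[i]    1    1    2    1    2    3    2    3    3    3    2    2    1

3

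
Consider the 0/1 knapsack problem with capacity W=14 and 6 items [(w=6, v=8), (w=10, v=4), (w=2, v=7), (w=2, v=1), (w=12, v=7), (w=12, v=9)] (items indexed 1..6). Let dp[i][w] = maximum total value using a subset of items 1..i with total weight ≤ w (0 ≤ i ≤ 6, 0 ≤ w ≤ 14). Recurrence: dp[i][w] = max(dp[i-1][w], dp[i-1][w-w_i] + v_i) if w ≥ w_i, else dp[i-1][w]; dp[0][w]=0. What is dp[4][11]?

16

i\w   0   1   2   3   4   5   6   7   8   9  10  11  12  13  14
  0   0   0   0   0   0   0   0   0   0   0   0   0   0   0   0
  1   0   0   0   0   0   0   8   8   8   8   8   8   8   8   8
  2   0   0   0   0   0   0   8   8   8   8   8   8   8   8   8
  3   0   0   7   7   7   7   8   8  15  15  15  15  15  15  15
  4   0   0   7   7   8   8   8   8  15  15  16  16  16  16  16
  5   0   0   7   7   8   8   8   8  15  15  16  16  16  16  16
  6   0   0   7   7   8   8   8   8  15  15  16  16  16  16  16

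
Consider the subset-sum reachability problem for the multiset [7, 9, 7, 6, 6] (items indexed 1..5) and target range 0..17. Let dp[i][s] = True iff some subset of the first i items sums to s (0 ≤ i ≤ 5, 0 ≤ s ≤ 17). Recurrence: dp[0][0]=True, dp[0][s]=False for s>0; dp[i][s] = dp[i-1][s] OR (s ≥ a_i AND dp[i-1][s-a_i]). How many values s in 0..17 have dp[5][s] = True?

i\s   0   1   2   3   4   5   6   7   8   9  10  11  12  13  14  15  16  17
  0   T   F   F   F   F   F   F   F   F   F   F   F   F   F   F   F   F   F
  1   T   F   F   F   F   F   F   T   F   F   F   F   F   F   F   F   F   F
  2   T   F   F   F   F   F   F   T   F   T   F   F   F   F   F   F   T   F
  3   T   F   F   F   F   F   F   T   F   T   F   F   F   F   T   F   T   F
  4   T   F   F   F   F   F   T   T   F   T   F   F   F   T   T   T   T   F
  5   T   F   F   F   F   F   T   T   F   T   F   F   T   T   T   T   T   F

9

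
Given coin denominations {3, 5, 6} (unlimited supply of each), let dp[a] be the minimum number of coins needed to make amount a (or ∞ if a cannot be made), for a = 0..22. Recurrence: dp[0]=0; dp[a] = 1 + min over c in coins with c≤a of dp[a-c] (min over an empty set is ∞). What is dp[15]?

 a  0  1  2  3  4  5  6  7  8  9 10 11 12 13 14 15 16 17 18 19 20 21 22
dp  0  -  -  1  -  1  1  -  2  2  2  2  2  3  3  3  3  3  3  4  4  4  4
(- denotes ∞ / unreachable)

3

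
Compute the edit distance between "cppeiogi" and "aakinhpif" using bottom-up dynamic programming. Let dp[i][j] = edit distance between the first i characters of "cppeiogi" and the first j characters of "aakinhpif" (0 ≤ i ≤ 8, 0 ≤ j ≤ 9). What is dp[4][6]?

6

   ''  a  a  k  i  n  h  p  i  f
''  0  1  2  3  4  5  6  7  8  9
 c  1  1  2  3  4  5  6  7  8  9
 p  2  2  2  3  4  5  6  6  7  8
 p  3  3  3  3  4  5  6  6  7  8
 e  4  4  4  4  4  5  6  7  7  8
 i  5  5  5  5  4  5  6  7  7  8
 o  6  6  6  6  5  5  6  7  8  8
 g  7  7  7  7  6  6  6  7  8  9
 i  8  8  8  8  7  7  7  7  7  8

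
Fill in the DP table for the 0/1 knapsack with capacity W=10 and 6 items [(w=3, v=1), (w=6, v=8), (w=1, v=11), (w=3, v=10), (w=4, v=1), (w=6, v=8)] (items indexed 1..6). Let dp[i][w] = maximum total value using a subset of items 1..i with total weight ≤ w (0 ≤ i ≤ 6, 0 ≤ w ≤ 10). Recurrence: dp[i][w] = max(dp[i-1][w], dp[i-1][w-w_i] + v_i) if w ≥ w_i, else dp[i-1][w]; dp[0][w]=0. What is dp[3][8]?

19

i\w   0   1   2   3   4   5   6   7   8   9  10
  0   0   0   0   0   0   0   0   0   0   0   0
  1   0   0   0   1   1   1   1   1   1   1   1
  2   0   0   0   1   1   1   8   8   8   9   9
  3   0  11  11  11  12  12  12  19  19  19  20
  4   0  11  11  11  21  21  21  22  22  22  29
  5   0  11  11  11  21  21  21  22  22  22  29
  6   0  11  11  11  21  21  21  22  22  22  29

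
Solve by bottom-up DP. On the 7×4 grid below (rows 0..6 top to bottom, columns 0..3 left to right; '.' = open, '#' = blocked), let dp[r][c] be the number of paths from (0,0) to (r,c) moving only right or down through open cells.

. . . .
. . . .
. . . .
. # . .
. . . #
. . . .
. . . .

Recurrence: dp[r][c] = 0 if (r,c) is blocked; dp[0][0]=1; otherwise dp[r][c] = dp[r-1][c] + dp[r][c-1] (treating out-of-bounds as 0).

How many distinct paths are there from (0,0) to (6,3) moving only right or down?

r\c   0   1   2   3
  0   1   1   1   1
  1   1   2   3   4
  2   1   3   6  10
  3   1   0   6  16
  4   1   1   7   0
  5   1   2   9   9
  6   1   3  12  21

21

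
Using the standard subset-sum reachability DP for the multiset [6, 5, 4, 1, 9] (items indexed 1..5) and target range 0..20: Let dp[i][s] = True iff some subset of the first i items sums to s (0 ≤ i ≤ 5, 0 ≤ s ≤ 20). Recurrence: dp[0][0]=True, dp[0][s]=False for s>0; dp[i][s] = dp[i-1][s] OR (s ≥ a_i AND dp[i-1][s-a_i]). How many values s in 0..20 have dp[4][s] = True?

12

i\s   0   1   2   3   4   5   6   7   8   9  10  11  12  13  14  15  16  17  18  19  20
  0   T   F   F   F   F   F   F   F   F   F   F   F   F   F   F   F   F   F   F   F   F
  1   T   F   F   F   F   F   T   F   F   F   F   F   F   F   F   F   F   F   F   F   F
  2   T   F   F   F   F   T   T   F   F   F   F   T   F   F   F   F   F   F   F   F   F
  3   T   F   F   F   T   T   T   F   F   T   T   T   F   F   F   T   F   F   F   F   F
  4   T   T   F   F   T   T   T   T   F   T   T   T   T   F   F   T   T   F   F   F   F
  5   T   T   F   F   T   T   T   T   F   T   T   T   T   T   T   T   T   F   T   T   T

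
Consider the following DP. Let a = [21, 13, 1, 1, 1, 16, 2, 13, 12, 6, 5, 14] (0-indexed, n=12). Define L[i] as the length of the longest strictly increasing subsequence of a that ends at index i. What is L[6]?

2

   i    0    1    2    3    4    5    6    7    8    9   10   11
a[i]   21   13    1    1    1   16    2   13   12    6    5   14
L[i]    1    1    1    1    1    2    2    3    3    3    3    4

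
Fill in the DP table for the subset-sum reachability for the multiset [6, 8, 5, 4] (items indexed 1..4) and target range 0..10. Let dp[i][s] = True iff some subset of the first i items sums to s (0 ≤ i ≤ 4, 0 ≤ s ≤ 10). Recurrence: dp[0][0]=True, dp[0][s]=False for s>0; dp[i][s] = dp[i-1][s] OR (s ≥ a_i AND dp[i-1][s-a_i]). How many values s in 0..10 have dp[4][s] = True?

7

i\s   0   1   2   3   4   5   6   7   8   9  10
  0   T   F   F   F   F   F   F   F   F   F   F
  1   T   F   F   F   F   F   T   F   F   F   F
  2   T   F   F   F   F   F   T   F   T   F   F
  3   T   F   F   F   F   T   T   F   T   F   F
  4   T   F   F   F   T   T   T   F   T   T   T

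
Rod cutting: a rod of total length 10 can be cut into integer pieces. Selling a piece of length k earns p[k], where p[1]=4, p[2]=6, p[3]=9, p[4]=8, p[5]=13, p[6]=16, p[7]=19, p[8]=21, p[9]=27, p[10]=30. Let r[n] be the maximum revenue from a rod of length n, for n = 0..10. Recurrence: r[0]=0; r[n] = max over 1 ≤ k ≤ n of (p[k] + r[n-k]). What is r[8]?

32

   n    0    1    2    3    4    5    6    7    8    9   10
r[n]    0    4    8   12   16   20   24   28   32   36   40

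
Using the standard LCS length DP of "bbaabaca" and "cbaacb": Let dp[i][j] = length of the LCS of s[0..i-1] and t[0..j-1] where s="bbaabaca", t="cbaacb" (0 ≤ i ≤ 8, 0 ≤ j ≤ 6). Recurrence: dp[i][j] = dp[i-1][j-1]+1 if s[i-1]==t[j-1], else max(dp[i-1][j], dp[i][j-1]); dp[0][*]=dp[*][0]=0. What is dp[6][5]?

3

   ''  c  b  a  a  c  b
''  0  0  0  0  0  0  0
 b  0  0  1  1  1  1  1
 b  0  0  1  1  1  1  2
 a  0  0  1  2  2  2  2
 a  0  0  1  2  3  3  3
 b  0  0  1  2  3  3  4
 a  0  0  1  2  3  3  4
 c  0  1  1  2  3  4  4
 a  0  1  1  2  3  4  4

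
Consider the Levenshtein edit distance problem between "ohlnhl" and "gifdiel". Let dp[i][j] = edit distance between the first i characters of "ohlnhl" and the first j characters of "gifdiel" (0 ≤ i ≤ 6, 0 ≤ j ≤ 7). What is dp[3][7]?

   ''  g  i  f  d  i  e  l
''  0  1  2  3  4  5  6  7
 o  1  1  2  3  4  5  6  7
 h  2  2  2  3  4  5  6  7
 l  3  3  3  3  4  5  6  6
 n  4  4  4  4  4  5  6  7
 h  5  5  5  5  5  5  6  7
 l  6  6  6  6  6  6  6  6

6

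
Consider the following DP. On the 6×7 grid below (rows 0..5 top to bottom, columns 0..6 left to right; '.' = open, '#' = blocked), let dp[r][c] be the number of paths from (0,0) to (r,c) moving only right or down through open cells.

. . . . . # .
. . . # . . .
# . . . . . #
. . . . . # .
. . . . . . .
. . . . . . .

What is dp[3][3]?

12

r\c   0   1   2   3   4   5   6
  0   1   1   1   1   1   0   0
  1   1   2   3   0   1   1   1
  2   0   2   5   5   6   7   0
  3   0   2   7  12  18   0   0
  4   0   2   9  21  39  39  39
  5   0   2  11  32  71 110 149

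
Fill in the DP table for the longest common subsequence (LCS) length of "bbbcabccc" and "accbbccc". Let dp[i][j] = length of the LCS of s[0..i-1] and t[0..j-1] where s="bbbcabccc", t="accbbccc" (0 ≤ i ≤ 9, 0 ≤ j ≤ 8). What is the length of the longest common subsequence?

   ''  a  c  c  b  b  c  c  c
''  0  0  0  0  0  0  0  0  0
 b  0  0  0  0  1  1  1  1  1
 b  0  0  0  0  1  2  2  2  2
 b  0  0  0  0  1  2  2  2  2
 c  0  0  1  1  1  2  3  3  3
 a  0  1  1  1  1  2  3  3  3
 b  0  1  1  1  2  2  3  3  3
 c  0  1  2  2  2  2  3  4  4
 c  0  1  2  3  3  3  3  4  5
 c  0  1  2  3  3  3  4  4  5

5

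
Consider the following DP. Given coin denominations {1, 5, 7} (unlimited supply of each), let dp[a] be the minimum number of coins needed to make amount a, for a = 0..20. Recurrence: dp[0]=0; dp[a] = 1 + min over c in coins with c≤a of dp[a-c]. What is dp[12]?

2

 a  0  1  2  3  4  5  6  7  8  9 10 11 12 13 14 15 16 17 18 19 20
dp  0  1  2  3  4  1  2  1  2  3  2  3  2  3  2  3  4  3  4  3  4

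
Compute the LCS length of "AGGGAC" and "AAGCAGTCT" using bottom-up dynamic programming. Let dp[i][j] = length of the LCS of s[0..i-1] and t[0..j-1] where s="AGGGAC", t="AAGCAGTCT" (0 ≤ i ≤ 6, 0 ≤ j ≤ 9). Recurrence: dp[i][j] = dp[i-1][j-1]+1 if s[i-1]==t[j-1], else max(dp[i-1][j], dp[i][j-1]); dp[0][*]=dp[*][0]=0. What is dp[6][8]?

4

   ''  A  A  G  C  A  G  T  C  T
''  0  0  0  0  0  0  0  0  0  0
 A  0  1  1  1  1  1  1  1  1  1
 G  0  1  1  2  2  2  2  2  2  2
 G  0  1  1  2  2  2  3  3  3  3
 G  0  1  1  2  2  2  3  3  3  3
 A  0  1  2  2  2  3  3  3  3  3
 C  0  1  2  2  3  3  3  3  4  4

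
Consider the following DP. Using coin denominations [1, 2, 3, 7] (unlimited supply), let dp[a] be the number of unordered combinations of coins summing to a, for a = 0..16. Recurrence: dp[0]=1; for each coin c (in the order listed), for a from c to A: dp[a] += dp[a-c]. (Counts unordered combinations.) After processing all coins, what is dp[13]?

after  coin     0     1     2     3     4     5     6     7     8     9    10    11    12    13    14    15    16
          1     1     1     1     1     1     1     1     1     1     1     1     1     1     1     1     1     1
          2     1     1     2     2     3     3     4     4     5     5     6     6     7     7     8     8     9
          3     1     1     2     3     4     5     7     8    10    12    14    16    19    21    24    27    30
          7     1     1     2     3     4     5     7     9    11    14    17    20    24    28    33    38    44

28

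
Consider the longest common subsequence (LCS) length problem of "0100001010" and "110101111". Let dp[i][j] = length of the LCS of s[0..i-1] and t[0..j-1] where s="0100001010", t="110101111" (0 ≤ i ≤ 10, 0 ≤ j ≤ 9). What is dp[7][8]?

4

   ''  1  1  0  1  0  1  1  1  1
''  0  0  0  0  0  0  0  0  0  0
 0  0  0  0  1  1  1  1  1  1  1
 1  0  1  1  1  2  2  2  2  2  2
 0  0  1  1  2  2  3  3  3  3  3
 0  0  1  1  2  2  3  3  3  3  3
 0  0  1  1  2  2  3  3  3  3  3
 0  0  1  1  2  2  3  3  3  3  3
 1  0  1  2  2  3  3  4  4  4  4
 0  0  1  2  3  3  4  4  4  4  4
 1  0  1  2  3  4  4  5  5  5  5
 0  0  1  2  3  4  5  5  5  5  5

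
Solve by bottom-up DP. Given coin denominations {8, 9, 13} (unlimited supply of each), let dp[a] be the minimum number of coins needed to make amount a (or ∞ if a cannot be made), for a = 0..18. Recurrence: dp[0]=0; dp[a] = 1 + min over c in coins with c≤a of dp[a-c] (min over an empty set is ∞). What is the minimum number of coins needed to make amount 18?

2

 a  0  1  2  3  4  5  6  7  8  9 10 11 12 13 14 15 16 17 18
dp  0  -  -  -  -  -  -  -  1  1  -  -  -  1  -  -  2  2  2
(- denotes ∞ / unreachable)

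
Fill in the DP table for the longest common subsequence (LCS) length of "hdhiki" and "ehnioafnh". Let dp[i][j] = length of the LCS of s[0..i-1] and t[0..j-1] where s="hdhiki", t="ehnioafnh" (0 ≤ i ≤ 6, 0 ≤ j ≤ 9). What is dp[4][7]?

2

   ''  e  h  n  i  o  a  f  n  h
''  0  0  0  0  0  0  0  0  0  0
 h  0  0  1  1  1  1  1  1  1  1
 d  0  0  1  1  1  1  1  1  1  1
 h  0  0  1  1  1  1  1  1  1  2
 i  0  0  1  1  2  2  2  2  2  2
 k  0  0  1  1  2  2  2  2  2  2
 i  0  0  1  1  2  2  2  2  2  2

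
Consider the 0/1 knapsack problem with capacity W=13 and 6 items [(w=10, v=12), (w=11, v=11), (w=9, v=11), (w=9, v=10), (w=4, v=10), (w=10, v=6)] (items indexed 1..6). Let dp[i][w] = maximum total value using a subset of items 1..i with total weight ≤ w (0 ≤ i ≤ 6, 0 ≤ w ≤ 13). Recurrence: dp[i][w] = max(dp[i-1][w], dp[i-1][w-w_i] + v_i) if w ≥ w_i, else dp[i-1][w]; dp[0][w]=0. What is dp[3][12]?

i\w   0   1   2   3   4   5   6   7   8   9  10  11  12  13
  0   0   0   0   0   0   0   0   0   0   0   0   0   0   0
  1   0   0   0   0   0   0   0   0   0   0  12  12  12  12
  2   0   0   0   0   0   0   0   0   0   0  12  12  12  12
  3   0   0   0   0   0   0   0   0   0  11  12  12  12  12
  4   0   0   0   0   0   0   0   0   0  11  12  12  12  12
  5   0   0   0   0  10  10  10  10  10  11  12  12  12  21
  6   0   0   0   0  10  10  10  10  10  11  12  12  12  21

12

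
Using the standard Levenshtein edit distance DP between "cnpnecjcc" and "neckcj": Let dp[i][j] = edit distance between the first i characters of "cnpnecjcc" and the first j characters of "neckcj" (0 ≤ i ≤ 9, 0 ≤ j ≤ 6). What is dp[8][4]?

   ''  n  e  c  k  c  j
''  0  1  2  3  4  5  6
 c  1  1  2  2  3  4  5
 n  2  1  2  3  3  4  5
 p  3  2  2  3  4  4  5
 n  4  3  3  3  4  5  5
 e  5  4  3  4  4  5  6
 c  6  5  4  3  4  4  5
 j  7  6  5  4  4  5  4
 c  8  7  6  5  5  4  5
 c  9  8  7  6  6  5  5

5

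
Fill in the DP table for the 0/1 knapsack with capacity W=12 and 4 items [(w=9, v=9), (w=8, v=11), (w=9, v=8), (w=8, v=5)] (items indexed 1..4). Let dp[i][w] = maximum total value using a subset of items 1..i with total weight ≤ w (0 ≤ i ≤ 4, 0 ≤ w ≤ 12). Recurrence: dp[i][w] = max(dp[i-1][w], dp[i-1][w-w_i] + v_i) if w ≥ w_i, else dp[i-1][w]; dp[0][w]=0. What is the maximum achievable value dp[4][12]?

i\w   0   1   2   3   4   5   6   7   8   9  10  11  12
  0   0   0   0   0   0   0   0   0   0   0   0   0   0
  1   0   0   0   0   0   0   0   0   0   9   9   9   9
  2   0   0   0   0   0   0   0   0  11  11  11  11  11
  3   0   0   0   0   0   0   0   0  11  11  11  11  11
  4   0   0   0   0   0   0   0   0  11  11  11  11  11

11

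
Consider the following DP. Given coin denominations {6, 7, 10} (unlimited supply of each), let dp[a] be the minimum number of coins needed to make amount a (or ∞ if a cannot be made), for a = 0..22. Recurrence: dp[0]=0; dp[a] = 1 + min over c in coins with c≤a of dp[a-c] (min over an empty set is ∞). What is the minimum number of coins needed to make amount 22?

 a  0  1  2  3  4  5  6  7  8  9 10 11 12 13 14 15 16 17 18 19 20 21 22
dp  0  -  -  -  -  -  1  1  -  -  1  -  2  2  2  -  2  2  3  3  2  3  3
(- denotes ∞ / unreachable)

3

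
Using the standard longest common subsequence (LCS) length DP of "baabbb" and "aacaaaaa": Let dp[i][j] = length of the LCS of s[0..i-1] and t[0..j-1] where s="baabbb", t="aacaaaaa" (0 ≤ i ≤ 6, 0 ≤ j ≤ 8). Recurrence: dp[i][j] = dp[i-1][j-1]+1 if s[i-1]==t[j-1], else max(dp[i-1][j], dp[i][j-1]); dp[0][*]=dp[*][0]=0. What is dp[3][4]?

2

   ''  a  a  c  a  a  a  a  a
''  0  0  0  0  0  0  0  0  0
 b  0  0  0  0  0  0  0  0  0
 a  0  1  1  1  1  1  1  1  1
 a  0  1  2  2  2  2  2  2  2
 b  0  1  2  2  2  2  2  2  2
 b  0  1  2  2  2  2  2  2  2
 b  0  1  2  2  2  2  2  2  2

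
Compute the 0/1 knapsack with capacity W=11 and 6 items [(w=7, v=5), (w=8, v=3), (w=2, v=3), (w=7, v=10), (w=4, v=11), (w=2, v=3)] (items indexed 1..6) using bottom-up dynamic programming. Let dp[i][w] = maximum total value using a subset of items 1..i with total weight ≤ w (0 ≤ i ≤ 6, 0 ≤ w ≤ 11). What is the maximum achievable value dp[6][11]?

21

i\w   0   1   2   3   4   5   6   7   8   9  10  11
  0   0   0   0   0   0   0   0   0   0   0   0   0
  1   0   0   0   0   0   0   0   5   5   5   5   5
  2   0   0   0   0   0   0   0   5   5   5   5   5
  3   0   0   3   3   3   3   3   5   5   8   8   8
  4   0   0   3   3   3   3   3  10  10  13  13  13
  5   0   0   3   3  11  11  14  14  14  14  14  21
  6   0   0   3   3  11  11  14  14  17  17  17  21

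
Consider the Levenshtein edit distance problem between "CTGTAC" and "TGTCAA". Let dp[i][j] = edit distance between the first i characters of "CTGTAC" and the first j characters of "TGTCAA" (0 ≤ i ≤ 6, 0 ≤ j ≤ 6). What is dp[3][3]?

   ''  T  G  T  C  A  A
''  0  1  2  3  4  5  6
 C  1  1  2  3  3  4  5
 T  2  1  2  2  3  4  5
 G  3  2  1  2  3  4  5
 T  4  3  2  1  2  3  4
 A  5  4  3  2  2  2  3
 C  6  5  4  3  2  3  3

2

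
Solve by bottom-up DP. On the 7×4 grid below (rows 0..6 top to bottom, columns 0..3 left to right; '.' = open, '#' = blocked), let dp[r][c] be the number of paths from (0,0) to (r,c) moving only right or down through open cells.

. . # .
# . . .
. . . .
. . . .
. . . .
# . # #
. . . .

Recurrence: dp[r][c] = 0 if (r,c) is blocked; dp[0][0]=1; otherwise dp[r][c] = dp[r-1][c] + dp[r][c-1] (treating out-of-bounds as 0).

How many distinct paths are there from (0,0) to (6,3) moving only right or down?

1

r\c   0   1   2   3
  0   1   1   0   0
  1   0   1   1   1
  2   0   1   2   3
  3   0   1   3   6
  4   0   1   4  10
  5   0   1   0   0
  6   0   1   1   1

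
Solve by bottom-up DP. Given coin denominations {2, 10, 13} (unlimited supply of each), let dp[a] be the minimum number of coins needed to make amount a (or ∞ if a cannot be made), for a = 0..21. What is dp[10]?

 a  0  1  2  3  4  5  6  7  8  9 10 11 12 13 14 15 16 17 18 19 20 21
dp  0  -  1  -  2  -  3  -  4  -  1  -  2  1  3  2  4  3  5  4  2  5
(- denotes ∞ / unreachable)

1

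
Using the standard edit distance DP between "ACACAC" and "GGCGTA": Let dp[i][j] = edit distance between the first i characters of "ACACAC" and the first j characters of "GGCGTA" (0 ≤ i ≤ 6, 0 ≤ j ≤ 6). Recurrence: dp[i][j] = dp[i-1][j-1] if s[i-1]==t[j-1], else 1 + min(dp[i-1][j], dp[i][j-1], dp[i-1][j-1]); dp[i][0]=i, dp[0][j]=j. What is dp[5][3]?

   ''  G  G  C  G  T  A
''  0  1  2  3  4  5  6
 A  1  1  2  3  4  5  5
 C  2  2  2  2  3  4  5
 A  3  3  3  3  3  4  4
 C  4  4  4  3  4  4  5
 A  5  5  5  4  4  5  4
 C  6  6  6  5  5  5  5

4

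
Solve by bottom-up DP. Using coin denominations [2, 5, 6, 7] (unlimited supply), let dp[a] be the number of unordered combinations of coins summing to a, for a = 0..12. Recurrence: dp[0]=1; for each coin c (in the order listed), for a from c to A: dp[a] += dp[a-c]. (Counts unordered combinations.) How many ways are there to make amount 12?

5

after  coin     0     1     2     3     4     5     6     7     8     9    10    11    12
          2     1     0     1     0     1     0     1     0     1     0     1     0     1
          5     1     0     1     0     1     1     1     1     1     1     2     1     2
          6     1     0     1     0     1     1     2     1     2     1     3     2     4
          7     1     0     1     0     1     1     2     2     2     2     3     3     5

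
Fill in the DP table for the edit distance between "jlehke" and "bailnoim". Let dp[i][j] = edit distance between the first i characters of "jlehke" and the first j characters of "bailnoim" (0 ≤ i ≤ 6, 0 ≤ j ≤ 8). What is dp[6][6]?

6

   ''  b  a  i  l  n  o  i  m
''  0  1  2  3  4  5  6  7  8
 j  1  1  2  3  4  5  6  7  8
 l  2  2  2  3  3  4  5  6  7
 e  3  3  3  3  4  4  5  6  7
 h  4  4  4  4  4  5  5  6  7
 k  5  5  5  5  5  5  6  6  7
 e  6  6  6  6  6  6  6  7  7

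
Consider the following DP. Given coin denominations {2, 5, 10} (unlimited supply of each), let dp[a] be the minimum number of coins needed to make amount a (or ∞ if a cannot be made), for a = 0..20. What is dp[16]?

 a  0  1  2  3  4  5  6  7  8  9 10 11 12 13 14 15 16 17 18 19 20
dp  0  -  1  -  2  1  3  2  4  3  1  4  2  5  3  2  4  3  5  4  2
(- denotes ∞ / unreachable)

4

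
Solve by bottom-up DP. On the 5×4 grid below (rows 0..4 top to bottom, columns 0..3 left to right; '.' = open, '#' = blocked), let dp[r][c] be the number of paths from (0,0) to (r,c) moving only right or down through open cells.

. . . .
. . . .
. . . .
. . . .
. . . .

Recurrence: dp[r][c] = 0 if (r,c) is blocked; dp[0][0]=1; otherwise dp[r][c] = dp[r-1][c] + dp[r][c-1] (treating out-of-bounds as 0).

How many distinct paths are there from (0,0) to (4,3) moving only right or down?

35

r\c   0   1   2   3
  0   1   1   1   1
  1   1   2   3   4
  2   1   3   6  10
  3   1   4  10  20
  4   1   5  15  35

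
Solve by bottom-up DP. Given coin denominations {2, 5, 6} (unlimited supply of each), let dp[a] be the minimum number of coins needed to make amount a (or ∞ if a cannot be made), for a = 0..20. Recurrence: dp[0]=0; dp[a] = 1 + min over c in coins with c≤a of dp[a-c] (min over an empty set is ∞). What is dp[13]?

 a  0  1  2  3  4  5  6  7  8  9 10 11 12 13 14 15 16 17 18 19 20
dp  0  -  1  -  2  1  1  2  2  3  2  2  2  3  3  3  3  3  3  4  4
(- denotes ∞ / unreachable)

3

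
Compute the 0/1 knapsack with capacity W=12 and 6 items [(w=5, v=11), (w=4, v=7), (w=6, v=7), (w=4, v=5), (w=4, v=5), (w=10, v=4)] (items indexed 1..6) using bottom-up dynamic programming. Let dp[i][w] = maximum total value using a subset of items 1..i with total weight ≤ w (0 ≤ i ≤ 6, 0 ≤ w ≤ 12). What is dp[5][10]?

18

i\w   0   1   2   3   4   5   6   7   8   9  10  11  12
  0   0   0   0   0   0   0   0   0   0   0   0   0   0
  1   0   0   0   0   0  11  11  11  11  11  11  11  11
  2   0   0   0   0   7  11  11  11  11  18  18  18  18
  3   0   0   0   0   7  11  11  11  11  18  18  18  18
  4   0   0   0   0   7  11  11  11  12  18  18  18  18
  5   0   0   0   0   7  11  11  11  12  18  18  18  18
  6   0   0   0   0   7  11  11  11  12  18  18  18  18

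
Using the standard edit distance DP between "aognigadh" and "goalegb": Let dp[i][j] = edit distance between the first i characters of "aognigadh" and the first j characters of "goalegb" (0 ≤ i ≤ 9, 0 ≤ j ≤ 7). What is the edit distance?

   ''  g  o  a  l  e  g  b
''  0  1  2  3  4  5  6  7
 a  1  1  2  2  3  4  5  6
 o  2  2  1  2  3  4  5  6
 g  3  2  2  2  3  4  4  5
 n  4  3  3  3  3  4  5  5
 i  5  4  4  4  4  4  5  6
 g  6  5  5  5  5  5  4  5
 a  7  6  6  5  6  6  5  5
 d  8  7  7  6  6  7  6  6
 h  9  8  8  7  7  7  7  7

7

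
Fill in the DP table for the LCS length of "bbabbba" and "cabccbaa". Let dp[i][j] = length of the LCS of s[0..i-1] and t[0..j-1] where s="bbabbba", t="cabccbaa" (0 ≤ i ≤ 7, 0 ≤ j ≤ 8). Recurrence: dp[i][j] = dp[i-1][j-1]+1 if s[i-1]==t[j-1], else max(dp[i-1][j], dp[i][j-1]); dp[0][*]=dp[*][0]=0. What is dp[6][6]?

3

   ''  c  a  b  c  c  b  a  a
''  0  0  0  0  0  0  0  0  0
 b  0  0  0  1  1  1  1  1  1
 b  0  0  0  1  1  1  2  2  2
 a  0  0  1  1  1  1  2  3  3
 b  0  0  1  2  2  2  2  3  3
 b  0  0  1  2  2  2  3  3  3
 b  0  0  1  2  2  2  3  3  3
 a  0  0  1  2  2  2  3  4  4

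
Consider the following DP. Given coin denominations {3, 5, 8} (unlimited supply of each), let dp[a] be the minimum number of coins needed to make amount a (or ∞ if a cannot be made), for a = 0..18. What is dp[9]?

3

 a  0  1  2  3  4  5  6  7  8  9 10 11 12 13 14 15 16 17 18
dp  0  -  -  1  -  1  2  -  1  3  2  2  4  2  3  3  2  4  3
(- denotes ∞ / unreachable)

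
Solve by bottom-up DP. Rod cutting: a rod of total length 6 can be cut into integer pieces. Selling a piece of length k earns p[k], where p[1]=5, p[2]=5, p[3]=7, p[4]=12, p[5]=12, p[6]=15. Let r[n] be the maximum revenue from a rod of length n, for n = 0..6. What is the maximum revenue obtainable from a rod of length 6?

30

   n    0    1    2    3    4    5    6
r[n]    0    5   10   15   20   25   30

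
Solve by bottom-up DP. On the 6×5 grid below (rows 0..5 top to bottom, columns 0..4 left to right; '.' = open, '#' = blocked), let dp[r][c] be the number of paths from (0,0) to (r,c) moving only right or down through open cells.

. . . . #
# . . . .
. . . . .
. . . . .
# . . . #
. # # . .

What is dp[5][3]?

r\c   0   1   2   3   4
  0   1   1   1   1   0
  1   0   1   2   3   3
  2   0   1   3   6   9
  3   0   1   4  10  19
  4   0   1   5  15   0
  5   0   0   0  15  15

15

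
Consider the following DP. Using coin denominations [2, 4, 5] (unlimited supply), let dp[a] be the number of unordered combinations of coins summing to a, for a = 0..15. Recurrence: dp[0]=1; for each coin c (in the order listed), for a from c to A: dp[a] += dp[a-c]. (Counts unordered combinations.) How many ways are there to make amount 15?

4

after  coin     0     1     2     3     4     5     6     7     8     9    10    11    12    13    14    15
          2     1     0     1     0     1     0     1     0     1     0     1     0     1     0     1     0
          4     1     0     1     0     2     0     2     0     3     0     3     0     4     0     4     0
          5     1     0     1     0     2     1     2     1     3     2     4     2     5     3     6     4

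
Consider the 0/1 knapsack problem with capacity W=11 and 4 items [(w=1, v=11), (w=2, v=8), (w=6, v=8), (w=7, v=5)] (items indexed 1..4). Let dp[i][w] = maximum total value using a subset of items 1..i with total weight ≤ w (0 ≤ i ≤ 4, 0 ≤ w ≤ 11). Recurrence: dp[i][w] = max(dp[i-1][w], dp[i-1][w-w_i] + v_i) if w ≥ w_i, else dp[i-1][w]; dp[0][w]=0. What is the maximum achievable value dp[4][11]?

27

i\w   0   1   2   3   4   5   6   7   8   9  10  11
  0   0   0   0   0   0   0   0   0   0   0   0   0
  1   0  11  11  11  11  11  11  11  11  11  11  11
  2   0  11  11  19  19  19  19  19  19  19  19  19
  3   0  11  11  19  19  19  19  19  19  27  27  27
  4   0  11  11  19  19  19  19  19  19  27  27  27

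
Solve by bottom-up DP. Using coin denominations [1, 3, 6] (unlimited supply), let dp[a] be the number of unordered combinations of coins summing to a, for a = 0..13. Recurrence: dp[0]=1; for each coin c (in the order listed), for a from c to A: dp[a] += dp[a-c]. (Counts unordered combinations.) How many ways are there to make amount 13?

9

after  coin     0     1     2     3     4     5     6     7     8     9    10    11    12    13
          1     1     1     1     1     1     1     1     1     1     1     1     1     1     1
          3     1     1     1     2     2     2     3     3     3     4     4     4     5     5
          6     1     1     1     2     2     2     4     4     4     6     6     6     9     9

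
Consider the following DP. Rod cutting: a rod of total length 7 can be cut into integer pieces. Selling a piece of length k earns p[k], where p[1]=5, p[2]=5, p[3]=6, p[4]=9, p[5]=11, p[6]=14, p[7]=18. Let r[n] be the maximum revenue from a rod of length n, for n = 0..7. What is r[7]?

   n    0    1    2    3    4    5    6    7
r[n]    0    5   10   15   20   25   30   35

35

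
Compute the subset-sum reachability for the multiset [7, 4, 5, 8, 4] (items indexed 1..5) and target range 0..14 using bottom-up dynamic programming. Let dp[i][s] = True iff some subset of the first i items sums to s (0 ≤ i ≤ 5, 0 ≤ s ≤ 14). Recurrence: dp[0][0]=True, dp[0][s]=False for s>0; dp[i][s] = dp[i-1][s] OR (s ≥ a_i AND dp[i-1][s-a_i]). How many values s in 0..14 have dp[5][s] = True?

9

i\s   0   1   2   3   4   5   6   7   8   9  10  11  12  13  14
  0   T   F   F   F   F   F   F   F   F   F   F   F   F   F   F
  1   T   F   F   F   F   F   F   T   F   F   F   F   F   F   F
  2   T   F   F   F   T   F   F   T   F   F   F   T   F   F   F
  3   T   F   F   F   T   T   F   T   F   T   F   T   T   F   F
  4   T   F   F   F   T   T   F   T   T   T   F   T   T   T   F
  5   T   F   F   F   T   T   F   T   T   T   F   T   T   T   F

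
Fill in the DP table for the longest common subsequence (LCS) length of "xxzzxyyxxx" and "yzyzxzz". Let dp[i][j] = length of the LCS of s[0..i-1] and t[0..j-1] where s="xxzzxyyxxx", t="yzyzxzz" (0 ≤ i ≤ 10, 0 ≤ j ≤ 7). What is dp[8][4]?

   ''  y  z  y  z  x  z  z
''  0  0  0  0  0  0  0  0
 x  0  0  0  0  0  1  1  1
 x  0  0  0  0  0  1  1  1
 z  0  0  1  1  1  1  2  2
 z  0  0  1  1  2  2  2  3
 x  0  0  1  1  2  3  3  3
 y  0  1  1  2  2  3  3  3
 y  0  1  1  2  2  3  3  3
 x  0  1  1  2  2  3  3  3
 x  0  1  1  2  2  3  3  3
 x  0  1  1  2  2  3  3  3

2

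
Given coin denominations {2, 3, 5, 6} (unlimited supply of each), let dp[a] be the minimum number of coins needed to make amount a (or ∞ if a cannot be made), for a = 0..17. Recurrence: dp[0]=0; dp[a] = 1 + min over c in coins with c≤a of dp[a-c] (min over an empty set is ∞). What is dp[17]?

 a  0  1  2  3  4  5  6  7  8  9 10 11 12 13 14 15 16 17
dp  0  -  1  1  2  1  1  2  2  2  2  2  2  3  3  3  3  3
(- denotes ∞ / unreachable)

3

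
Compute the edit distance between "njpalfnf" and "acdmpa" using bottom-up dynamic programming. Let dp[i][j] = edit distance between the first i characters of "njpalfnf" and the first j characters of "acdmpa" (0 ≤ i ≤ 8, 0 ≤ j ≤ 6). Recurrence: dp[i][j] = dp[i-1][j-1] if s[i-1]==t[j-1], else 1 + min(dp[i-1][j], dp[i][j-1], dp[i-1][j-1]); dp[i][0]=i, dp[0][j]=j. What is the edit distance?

8

   ''  a  c  d  m  p  a
''  0  1  2  3  4  5  6
 n  1  1  2  3  4  5  6
 j  2  2  2  3  4  5  6
 p  3  3  3  3  4  4  5
 a  4  3  4  4  4  5  4
 l  5  4  4  5  5  5  5
 f  6  5  5  5  6  6  6
 n  7  6  6  6  6  7  7
 f  8  7  7  7  7  7  8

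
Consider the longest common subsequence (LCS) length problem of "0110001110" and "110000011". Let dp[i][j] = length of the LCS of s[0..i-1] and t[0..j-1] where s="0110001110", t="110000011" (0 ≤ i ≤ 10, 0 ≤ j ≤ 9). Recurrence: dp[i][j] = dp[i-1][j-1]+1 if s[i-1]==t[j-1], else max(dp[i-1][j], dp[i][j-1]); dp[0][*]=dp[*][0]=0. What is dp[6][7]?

   ''  1  1  0  0  0  0  0  1  1
''  0  0  0  0  0  0  0  0  0  0
 0  0  0  0  1  1  1  1  1  1  1
 1  0  1  1  1  1  1  1  1  2  2
 1  0  1  2  2  2  2  2  2  2  3
 0  0  1  2  3  3  3  3  3  3  3
 0  0  1  2  3  4  4  4  4  4  4
 0  0  1  2  3  4  5  5  5  5  5
 1  0  1  2  3  4  5  5  5  6  6
 1  0  1  2  3  4  5  5  5  6  7
 1  0  1  2  3  4  5  5  5  6  7
 0  0  1  2  3  4  5  6  6  6  7

5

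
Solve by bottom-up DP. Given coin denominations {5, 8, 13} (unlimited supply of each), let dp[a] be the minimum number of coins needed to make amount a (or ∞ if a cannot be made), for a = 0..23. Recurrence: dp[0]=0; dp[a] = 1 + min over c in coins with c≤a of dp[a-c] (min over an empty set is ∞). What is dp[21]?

 a  0  1  2  3  4  5  6  7  8  9 10 11 12 13 14 15 16 17 18 19 20 21 22 23
dp  0  -  -  -  -  1  -  -  1  -  2  -  -  1  -  3  2  -  2  -  4  2  -  3
(- denotes ∞ / unreachable)

2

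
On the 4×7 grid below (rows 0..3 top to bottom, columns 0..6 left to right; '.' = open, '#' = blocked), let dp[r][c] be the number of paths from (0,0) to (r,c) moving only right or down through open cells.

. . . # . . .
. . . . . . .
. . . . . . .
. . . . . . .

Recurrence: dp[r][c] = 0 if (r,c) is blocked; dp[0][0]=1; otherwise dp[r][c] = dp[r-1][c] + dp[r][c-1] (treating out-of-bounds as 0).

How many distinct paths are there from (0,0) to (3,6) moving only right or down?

64

r\c   0   1   2   3   4   5   6
  0   1   1   1   0   0   0   0
  1   1   2   3   3   3   3   3
  2   1   3   6   9  12  15  18
  3   1   4  10  19  31  46  64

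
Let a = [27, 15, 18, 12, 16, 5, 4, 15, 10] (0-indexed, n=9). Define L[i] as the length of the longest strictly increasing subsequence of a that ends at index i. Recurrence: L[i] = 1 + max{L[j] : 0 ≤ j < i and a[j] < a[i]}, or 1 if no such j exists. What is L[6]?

   i    0    1    2    3    4    5    6    7    8
a[i]   27   15   18   12   16    5    4   15   10
L[i]    1    1    2    1    2    1    1    2    2

1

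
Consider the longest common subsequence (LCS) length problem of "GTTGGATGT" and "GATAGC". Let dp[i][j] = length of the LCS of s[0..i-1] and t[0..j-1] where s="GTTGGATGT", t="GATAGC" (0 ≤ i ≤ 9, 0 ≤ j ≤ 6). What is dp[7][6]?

   ''  G  A  T  A  G  C
''  0  0  0  0  0  0  0
 G  0  1  1  1  1  1  1
 T  0  1  1  2  2  2  2
 T  0  1  1  2  2  2  2
 G  0  1  1  2  2  3  3
 G  0  1  1  2  2  3  3
 A  0  1  2  2  3  3  3
 T  0  1  2  3  3  3  3
 G  0  1  2  3  3  4  4
 T  0  1  2  3  3  4  4

3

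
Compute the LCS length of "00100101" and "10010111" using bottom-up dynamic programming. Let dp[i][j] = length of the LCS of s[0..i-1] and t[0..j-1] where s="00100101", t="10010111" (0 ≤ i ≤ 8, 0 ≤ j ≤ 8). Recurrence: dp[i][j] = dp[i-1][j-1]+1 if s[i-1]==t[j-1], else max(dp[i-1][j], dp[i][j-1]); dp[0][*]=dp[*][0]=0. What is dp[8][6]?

6

   ''  1  0  0  1  0  1  1  1
''  0  0  0  0  0  0  0  0  0
 0  0  0  1  1  1  1  1  1  1
 0  0  0  1  2  2  2  2  2  2
 1  0  1  1  2  3  3  3  3  3
 0  0  1  2  2  3  4  4  4  4
 0  0  1  2  3  3  4  4  4  4
 1  0  1  2  3  4  4  5  5  5
 0  0  1  2  3  4  5  5  5  5
 1  0  1  2  3  4  5  6  6  6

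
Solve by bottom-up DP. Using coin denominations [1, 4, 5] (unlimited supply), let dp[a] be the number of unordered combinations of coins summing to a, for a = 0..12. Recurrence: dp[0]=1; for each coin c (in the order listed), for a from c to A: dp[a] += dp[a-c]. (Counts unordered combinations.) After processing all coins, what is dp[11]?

after  coin     0     1     2     3     4     5     6     7     8     9    10    11    12
          1     1     1     1     1     1     1     1     1     1     1     1     1     1
          4     1     1     1     1     2     2     2     2     3     3     3     3     4
          5     1     1     1     1     2     3     3     3     4     5     6     6     7

6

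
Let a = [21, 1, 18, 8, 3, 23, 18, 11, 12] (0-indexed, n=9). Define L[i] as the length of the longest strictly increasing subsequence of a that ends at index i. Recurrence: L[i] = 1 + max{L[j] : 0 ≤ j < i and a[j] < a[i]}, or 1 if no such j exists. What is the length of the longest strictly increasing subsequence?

   i    0    1    2    3    4    5    6    7    8
a[i]   21    1   18    8    3   23   18   11   12
L[i]    1    1    2    2    2    3    3    3    4

4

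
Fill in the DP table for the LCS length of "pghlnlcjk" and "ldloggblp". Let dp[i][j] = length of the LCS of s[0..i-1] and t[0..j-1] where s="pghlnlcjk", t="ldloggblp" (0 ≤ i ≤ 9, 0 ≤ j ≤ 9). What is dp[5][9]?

2

   ''  l  d  l  o  g  g  b  l  p
''  0  0  0  0  0  0  0  0  0  0
 p  0  0  0  0  0  0  0  0  0  1
 g  0  0  0  0  0  1  1  1  1  1
 h  0  0  0  0  0  1  1  1  1  1
 l  0  1  1  1  1  1  1  1  2  2
 n  0  1  1  1  1  1  1  1  2  2
 l  0  1  1  2  2  2  2  2  2  2
 c  0  1  1  2  2  2  2  2  2  2
 j  0  1  1  2  2  2  2  2  2  2
 k  0  1  1  2  2  2  2  2  2  2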